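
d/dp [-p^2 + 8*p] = 8 - 2*p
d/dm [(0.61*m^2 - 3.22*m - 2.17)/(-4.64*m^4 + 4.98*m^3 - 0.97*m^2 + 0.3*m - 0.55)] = (5.6608*m^5 - 47.8602*m^4 - 8.20399999999999*m^3 + 29.4794*m^2 - 4.8808*m + 2.422)/(21.5296*m^8 - 46.2144*m^7 + 33.802*m^6 - 12.4452*m^5 + 9.0329*m^4 - 6.06*m^3 + 1.157*m^2 - 0.33*m + 0.3025)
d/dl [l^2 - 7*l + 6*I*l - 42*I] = 2*l - 7 + 6*I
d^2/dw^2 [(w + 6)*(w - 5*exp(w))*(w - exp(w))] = -6*w^2*exp(w) + 20*w*exp(2*w) - 60*w*exp(w) + 6*w + 140*exp(2*w) - 84*exp(w) + 12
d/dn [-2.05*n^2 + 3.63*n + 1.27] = 3.63 - 4.1*n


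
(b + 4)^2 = b^2 + 8*b + 16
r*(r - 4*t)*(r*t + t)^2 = r^4*t^2 - 4*r^3*t^3 + 2*r^3*t^2 - 8*r^2*t^3 + r^2*t^2 - 4*r*t^3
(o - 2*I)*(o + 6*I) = o^2 + 4*I*o + 12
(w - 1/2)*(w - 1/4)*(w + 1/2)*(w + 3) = w^4 + 11*w^3/4 - w^2 - 11*w/16 + 3/16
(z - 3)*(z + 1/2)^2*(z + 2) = z^4 - 27*z^2/4 - 25*z/4 - 3/2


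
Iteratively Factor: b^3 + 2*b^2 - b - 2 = (b + 2)*(b^2 - 1) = (b - 1)*(b + 2)*(b + 1)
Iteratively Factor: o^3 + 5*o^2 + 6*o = (o + 2)*(o^2 + 3*o) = o*(o + 2)*(o + 3)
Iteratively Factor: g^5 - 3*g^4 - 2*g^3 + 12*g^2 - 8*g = (g)*(g^4 - 3*g^3 - 2*g^2 + 12*g - 8) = g*(g + 2)*(g^3 - 5*g^2 + 8*g - 4) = g*(g - 1)*(g + 2)*(g^2 - 4*g + 4) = g*(g - 2)*(g - 1)*(g + 2)*(g - 2)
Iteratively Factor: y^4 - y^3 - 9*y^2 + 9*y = (y + 3)*(y^3 - 4*y^2 + 3*y) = (y - 1)*(y + 3)*(y^2 - 3*y) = y*(y - 1)*(y + 3)*(y - 3)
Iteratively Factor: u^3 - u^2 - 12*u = (u - 4)*(u^2 + 3*u) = (u - 4)*(u + 3)*(u)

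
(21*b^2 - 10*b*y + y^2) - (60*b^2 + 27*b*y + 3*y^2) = -39*b^2 - 37*b*y - 2*y^2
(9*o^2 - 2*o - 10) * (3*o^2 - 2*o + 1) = 27*o^4 - 24*o^3 - 17*o^2 + 18*o - 10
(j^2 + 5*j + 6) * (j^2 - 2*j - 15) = j^4 + 3*j^3 - 19*j^2 - 87*j - 90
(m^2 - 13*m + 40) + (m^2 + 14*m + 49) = 2*m^2 + m + 89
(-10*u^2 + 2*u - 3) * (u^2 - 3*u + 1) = -10*u^4 + 32*u^3 - 19*u^2 + 11*u - 3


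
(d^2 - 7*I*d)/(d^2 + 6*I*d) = (d - 7*I)/(d + 6*I)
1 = 1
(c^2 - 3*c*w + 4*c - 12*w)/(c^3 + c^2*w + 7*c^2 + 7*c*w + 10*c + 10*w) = (c^2 - 3*c*w + 4*c - 12*w)/(c^3 + c^2*w + 7*c^2 + 7*c*w + 10*c + 10*w)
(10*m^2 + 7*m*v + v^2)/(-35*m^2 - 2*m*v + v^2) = (2*m + v)/(-7*m + v)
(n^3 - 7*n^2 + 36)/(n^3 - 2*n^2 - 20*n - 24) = (n - 3)/(n + 2)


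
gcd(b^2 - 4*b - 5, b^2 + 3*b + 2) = b + 1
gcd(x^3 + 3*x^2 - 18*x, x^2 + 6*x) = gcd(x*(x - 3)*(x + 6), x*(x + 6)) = x^2 + 6*x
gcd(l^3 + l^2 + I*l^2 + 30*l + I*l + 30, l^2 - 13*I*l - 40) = l - 5*I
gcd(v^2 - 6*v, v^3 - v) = v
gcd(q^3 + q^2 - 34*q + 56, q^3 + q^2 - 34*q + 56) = q^3 + q^2 - 34*q + 56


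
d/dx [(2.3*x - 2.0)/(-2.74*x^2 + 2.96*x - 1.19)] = (6.302*x^2 - 10.96*x + 3.183)/(7.5076*x^4 - 16.2208*x^3 + 15.2828*x^2 - 7.0448*x + 1.4161)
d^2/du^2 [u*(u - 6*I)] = 2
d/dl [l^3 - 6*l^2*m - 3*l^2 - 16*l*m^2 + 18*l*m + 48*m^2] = 3*l^2 - 12*l*m - 6*l - 16*m^2 + 18*m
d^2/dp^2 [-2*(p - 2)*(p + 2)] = -4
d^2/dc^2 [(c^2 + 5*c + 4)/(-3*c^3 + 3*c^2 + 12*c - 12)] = 2*(-c^6 - 15*c^5 - 21*c^4 + 39*c^3 + 144*c^2 - 60*c - 176)/(3*(c^9 - 3*c^8 - 9*c^7 + 35*c^6 + 12*c^5 - 132*c^4 + 80*c^3 + 144*c^2 - 192*c + 64))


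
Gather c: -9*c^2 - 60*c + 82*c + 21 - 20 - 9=-9*c^2 + 22*c - 8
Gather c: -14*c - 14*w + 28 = -14*c - 14*w + 28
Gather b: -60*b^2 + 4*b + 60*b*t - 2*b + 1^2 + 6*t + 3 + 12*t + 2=-60*b^2 + b*(60*t + 2) + 18*t + 6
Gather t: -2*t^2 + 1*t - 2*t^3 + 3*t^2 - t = -2*t^3 + t^2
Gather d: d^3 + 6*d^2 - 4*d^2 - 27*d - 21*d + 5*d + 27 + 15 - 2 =d^3 + 2*d^2 - 43*d + 40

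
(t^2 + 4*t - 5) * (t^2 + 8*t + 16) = t^4 + 12*t^3 + 43*t^2 + 24*t - 80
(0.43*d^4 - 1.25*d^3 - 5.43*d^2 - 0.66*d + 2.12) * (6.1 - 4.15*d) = -1.7845*d^5 + 7.8105*d^4 + 14.9095*d^3 - 30.384*d^2 - 12.824*d + 12.932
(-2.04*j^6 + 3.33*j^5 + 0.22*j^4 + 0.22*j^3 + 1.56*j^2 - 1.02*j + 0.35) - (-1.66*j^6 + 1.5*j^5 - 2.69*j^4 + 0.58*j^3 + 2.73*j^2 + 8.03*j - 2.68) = -0.38*j^6 + 1.83*j^5 + 2.91*j^4 - 0.36*j^3 - 1.17*j^2 - 9.05*j + 3.03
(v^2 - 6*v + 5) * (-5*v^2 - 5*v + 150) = -5*v^4 + 25*v^3 + 155*v^2 - 925*v + 750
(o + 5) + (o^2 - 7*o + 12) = o^2 - 6*o + 17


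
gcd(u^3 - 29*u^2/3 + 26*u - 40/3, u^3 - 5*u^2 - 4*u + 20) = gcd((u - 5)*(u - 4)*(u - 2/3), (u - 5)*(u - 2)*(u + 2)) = u - 5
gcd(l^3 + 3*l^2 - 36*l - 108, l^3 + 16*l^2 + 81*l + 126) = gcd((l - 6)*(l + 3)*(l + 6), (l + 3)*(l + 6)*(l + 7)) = l^2 + 9*l + 18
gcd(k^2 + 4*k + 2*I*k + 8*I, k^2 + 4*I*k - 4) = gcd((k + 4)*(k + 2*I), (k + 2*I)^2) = k + 2*I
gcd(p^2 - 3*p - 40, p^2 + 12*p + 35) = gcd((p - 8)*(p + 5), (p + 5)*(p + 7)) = p + 5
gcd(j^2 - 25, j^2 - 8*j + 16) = 1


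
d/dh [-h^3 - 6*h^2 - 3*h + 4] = -3*h^2 - 12*h - 3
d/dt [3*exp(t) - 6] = 3*exp(t)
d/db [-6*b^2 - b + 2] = -12*b - 1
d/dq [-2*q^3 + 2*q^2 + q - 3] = -6*q^2 + 4*q + 1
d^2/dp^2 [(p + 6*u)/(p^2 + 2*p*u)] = 2*(-p*(p + 2*u)*(3*p + 8*u) + 4*(p + u)^2*(p + 6*u))/(p^3*(p + 2*u)^3)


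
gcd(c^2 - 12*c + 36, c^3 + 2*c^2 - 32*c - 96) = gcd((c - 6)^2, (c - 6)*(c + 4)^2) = c - 6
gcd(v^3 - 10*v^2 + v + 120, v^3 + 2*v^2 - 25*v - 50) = v - 5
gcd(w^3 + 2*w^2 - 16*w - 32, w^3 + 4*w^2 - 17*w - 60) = w - 4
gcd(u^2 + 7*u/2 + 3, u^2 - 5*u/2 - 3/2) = 1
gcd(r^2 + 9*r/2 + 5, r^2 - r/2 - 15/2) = r + 5/2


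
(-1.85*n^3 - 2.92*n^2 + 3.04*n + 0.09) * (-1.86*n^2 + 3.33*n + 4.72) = 3.441*n^5 - 0.7293*n^4 - 24.11*n^3 - 3.8266*n^2 + 14.6485*n + 0.4248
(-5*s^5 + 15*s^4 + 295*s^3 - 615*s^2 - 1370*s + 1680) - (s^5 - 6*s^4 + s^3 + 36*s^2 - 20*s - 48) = -6*s^5 + 21*s^4 + 294*s^3 - 651*s^2 - 1350*s + 1728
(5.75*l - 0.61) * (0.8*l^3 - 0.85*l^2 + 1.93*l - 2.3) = 4.6*l^4 - 5.3755*l^3 + 11.616*l^2 - 14.4023*l + 1.403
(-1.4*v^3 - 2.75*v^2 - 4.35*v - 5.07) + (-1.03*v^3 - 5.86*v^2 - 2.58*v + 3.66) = -2.43*v^3 - 8.61*v^2 - 6.93*v - 1.41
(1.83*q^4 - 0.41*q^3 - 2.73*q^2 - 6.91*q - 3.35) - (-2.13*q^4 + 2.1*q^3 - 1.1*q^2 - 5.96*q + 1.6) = 3.96*q^4 - 2.51*q^3 - 1.63*q^2 - 0.95*q - 4.95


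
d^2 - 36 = (d - 6)*(d + 6)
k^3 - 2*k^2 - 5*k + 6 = (k - 3)*(k - 1)*(k + 2)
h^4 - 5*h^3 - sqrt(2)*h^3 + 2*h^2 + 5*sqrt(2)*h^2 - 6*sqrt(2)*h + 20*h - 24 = (h - 3)*(h - 2)*(h - 2*sqrt(2))*(h + sqrt(2))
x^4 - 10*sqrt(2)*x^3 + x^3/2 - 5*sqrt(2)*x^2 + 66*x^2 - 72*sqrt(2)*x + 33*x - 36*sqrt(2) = (x + 1/2)*(x - 4*sqrt(2))*(x - 3*sqrt(2))^2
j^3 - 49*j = j*(j - 7)*(j + 7)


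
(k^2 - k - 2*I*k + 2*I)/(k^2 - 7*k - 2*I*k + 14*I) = (k - 1)/(k - 7)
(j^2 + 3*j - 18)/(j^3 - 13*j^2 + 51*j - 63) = (j + 6)/(j^2 - 10*j + 21)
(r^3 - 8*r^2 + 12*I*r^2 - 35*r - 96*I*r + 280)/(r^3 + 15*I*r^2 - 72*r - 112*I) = (r^2 + r*(-8 + 5*I) - 40*I)/(r^2 + 8*I*r - 16)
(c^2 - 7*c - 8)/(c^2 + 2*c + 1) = (c - 8)/(c + 1)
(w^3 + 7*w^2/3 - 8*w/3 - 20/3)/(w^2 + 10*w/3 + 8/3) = (3*w^2 + w - 10)/(3*w + 4)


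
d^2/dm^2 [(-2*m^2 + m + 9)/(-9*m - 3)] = -152/(81*m^3 + 81*m^2 + 27*m + 3)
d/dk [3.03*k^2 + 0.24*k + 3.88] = 6.06*k + 0.24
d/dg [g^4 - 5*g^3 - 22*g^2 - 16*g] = 4*g^3 - 15*g^2 - 44*g - 16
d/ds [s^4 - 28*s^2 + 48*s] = 4*s^3 - 56*s + 48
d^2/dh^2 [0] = 0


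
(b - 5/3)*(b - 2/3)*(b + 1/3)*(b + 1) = b^4 - b^3 - 5*b^2/3 + 19*b/27 + 10/27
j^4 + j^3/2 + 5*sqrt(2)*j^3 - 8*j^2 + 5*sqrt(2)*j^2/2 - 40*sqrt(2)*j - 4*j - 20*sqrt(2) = (j + 1/2)*(j - 2*sqrt(2))*(j + 2*sqrt(2))*(j + 5*sqrt(2))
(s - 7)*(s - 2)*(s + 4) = s^3 - 5*s^2 - 22*s + 56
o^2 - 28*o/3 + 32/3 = (o - 8)*(o - 4/3)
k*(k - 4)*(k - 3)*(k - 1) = k^4 - 8*k^3 + 19*k^2 - 12*k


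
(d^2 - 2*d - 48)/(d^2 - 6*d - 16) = (d + 6)/(d + 2)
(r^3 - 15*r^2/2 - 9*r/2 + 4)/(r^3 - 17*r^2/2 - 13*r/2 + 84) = (2*r^2 + r - 1)/(2*r^2 - r - 21)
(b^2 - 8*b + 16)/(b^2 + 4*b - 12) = (b^2 - 8*b + 16)/(b^2 + 4*b - 12)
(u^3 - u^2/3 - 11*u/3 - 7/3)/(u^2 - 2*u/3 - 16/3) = (-3*u^3 + u^2 + 11*u + 7)/(-3*u^2 + 2*u + 16)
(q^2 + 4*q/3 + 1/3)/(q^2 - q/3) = (3*q^2 + 4*q + 1)/(q*(3*q - 1))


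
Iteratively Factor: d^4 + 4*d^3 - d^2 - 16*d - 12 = (d + 1)*(d^3 + 3*d^2 - 4*d - 12) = (d + 1)*(d + 3)*(d^2 - 4) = (d + 1)*(d + 2)*(d + 3)*(d - 2)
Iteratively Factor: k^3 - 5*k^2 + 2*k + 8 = (k - 2)*(k^2 - 3*k - 4) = (k - 2)*(k + 1)*(k - 4)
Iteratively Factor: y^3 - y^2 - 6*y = (y + 2)*(y^2 - 3*y) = y*(y + 2)*(y - 3)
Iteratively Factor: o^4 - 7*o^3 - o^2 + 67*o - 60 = (o - 1)*(o^3 - 6*o^2 - 7*o + 60) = (o - 5)*(o - 1)*(o^2 - o - 12) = (o - 5)*(o - 4)*(o - 1)*(o + 3)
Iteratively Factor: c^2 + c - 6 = (c - 2)*(c + 3)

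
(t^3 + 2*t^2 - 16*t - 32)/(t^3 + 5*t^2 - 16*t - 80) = (t + 2)/(t + 5)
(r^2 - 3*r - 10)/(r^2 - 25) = (r + 2)/(r + 5)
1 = 1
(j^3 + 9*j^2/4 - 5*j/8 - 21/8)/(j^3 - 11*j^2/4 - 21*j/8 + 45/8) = (4*j^2 + 3*j - 7)/(4*j^2 - 17*j + 15)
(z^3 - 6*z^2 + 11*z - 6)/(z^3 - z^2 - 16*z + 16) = (z^2 - 5*z + 6)/(z^2 - 16)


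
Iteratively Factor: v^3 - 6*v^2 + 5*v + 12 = (v - 3)*(v^2 - 3*v - 4) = (v - 4)*(v - 3)*(v + 1)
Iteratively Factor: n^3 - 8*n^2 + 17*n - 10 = (n - 2)*(n^2 - 6*n + 5) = (n - 2)*(n - 1)*(n - 5)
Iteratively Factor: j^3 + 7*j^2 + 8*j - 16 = (j + 4)*(j^2 + 3*j - 4) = (j - 1)*(j + 4)*(j + 4)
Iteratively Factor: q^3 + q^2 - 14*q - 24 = (q + 3)*(q^2 - 2*q - 8) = (q - 4)*(q + 3)*(q + 2)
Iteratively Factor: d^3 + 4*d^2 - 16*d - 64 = (d + 4)*(d^2 - 16) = (d + 4)^2*(d - 4)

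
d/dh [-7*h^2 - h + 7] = -14*h - 1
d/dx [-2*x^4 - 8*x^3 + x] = -8*x^3 - 24*x^2 + 1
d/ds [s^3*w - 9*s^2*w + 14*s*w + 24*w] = w*(3*s^2 - 18*s + 14)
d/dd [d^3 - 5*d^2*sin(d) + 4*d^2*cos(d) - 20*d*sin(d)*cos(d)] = -4*d^2*sin(d) - 5*d^2*cos(d) + 3*d^2 - 10*d*sin(d) + 8*d*cos(d) - 20*d*cos(2*d) - 10*sin(2*d)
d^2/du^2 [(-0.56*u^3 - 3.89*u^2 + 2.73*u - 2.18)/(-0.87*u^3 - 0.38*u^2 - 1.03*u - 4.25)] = (-8.88178419700125e-16*u^7 + 5.51841*u^6 - 15.408918*u^5 - 31.376898*u^4 - 189.395924*u^3 + 111.75414*u^2 + 43.899912*u + 162.011524)/(0.658503*u^9 + 0.862866*u^8 + 2.715705*u^7 + 11.748455*u^6 + 11.645445*u^5 + 25.901076*u^4 + 58.216552*u^3 + 34.117725*u^2 + 55.813125*u + 76.765625)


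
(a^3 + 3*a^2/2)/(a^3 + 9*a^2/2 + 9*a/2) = a/(a + 3)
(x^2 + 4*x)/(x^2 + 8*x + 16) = x/(x + 4)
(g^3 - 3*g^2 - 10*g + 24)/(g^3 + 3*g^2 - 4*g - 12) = (g - 4)/(g + 2)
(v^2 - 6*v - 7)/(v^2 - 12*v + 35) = (v + 1)/(v - 5)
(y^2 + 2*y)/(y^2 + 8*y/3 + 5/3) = 3*y*(y + 2)/(3*y^2 + 8*y + 5)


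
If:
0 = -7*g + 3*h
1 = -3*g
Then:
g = -1/3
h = -7/9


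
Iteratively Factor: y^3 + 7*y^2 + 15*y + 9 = (y + 3)*(y^2 + 4*y + 3) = (y + 1)*(y + 3)*(y + 3)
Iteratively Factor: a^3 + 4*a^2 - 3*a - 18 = (a + 3)*(a^2 + a - 6) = (a - 2)*(a + 3)*(a + 3)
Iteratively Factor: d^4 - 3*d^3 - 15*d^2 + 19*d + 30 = (d + 1)*(d^3 - 4*d^2 - 11*d + 30) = (d - 2)*(d + 1)*(d^2 - 2*d - 15) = (d - 2)*(d + 1)*(d + 3)*(d - 5)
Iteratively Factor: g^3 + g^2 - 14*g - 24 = (g + 2)*(g^2 - g - 12) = (g + 2)*(g + 3)*(g - 4)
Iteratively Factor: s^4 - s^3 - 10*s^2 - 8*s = (s - 4)*(s^3 + 3*s^2 + 2*s) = (s - 4)*(s + 1)*(s^2 + 2*s) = (s - 4)*(s + 1)*(s + 2)*(s)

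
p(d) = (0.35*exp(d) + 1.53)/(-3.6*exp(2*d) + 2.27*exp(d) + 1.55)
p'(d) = (0.35*exp(d) + 1.53)*(7.2*exp(2*d) - 2.27*exp(d))/(-3.6*exp(2*d) + 2.27*exp(d) + 1.55)^2 + 0.35*exp(d)/(-3.6*exp(2*d) + 2.27*exp(d) + 1.55)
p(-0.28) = 1.48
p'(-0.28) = 3.16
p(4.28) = -0.00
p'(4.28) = 0.00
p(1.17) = -0.09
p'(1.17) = 0.18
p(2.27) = -0.02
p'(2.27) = 0.02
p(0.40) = -0.67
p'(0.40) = 2.57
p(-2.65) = 0.92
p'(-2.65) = -0.05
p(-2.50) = 0.91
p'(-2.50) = -0.06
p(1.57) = -0.05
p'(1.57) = 0.08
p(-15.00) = 0.99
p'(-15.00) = 0.00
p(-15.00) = 0.99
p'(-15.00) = 0.00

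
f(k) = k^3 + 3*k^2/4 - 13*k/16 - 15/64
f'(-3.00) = 21.69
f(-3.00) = -18.05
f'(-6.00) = 98.19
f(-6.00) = -184.36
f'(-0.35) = -0.97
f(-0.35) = 0.10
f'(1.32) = 6.39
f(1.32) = 2.30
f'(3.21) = 34.91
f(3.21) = 37.96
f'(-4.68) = 57.87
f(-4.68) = -82.51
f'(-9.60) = 261.27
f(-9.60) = -808.05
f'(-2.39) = 12.74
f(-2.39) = -7.66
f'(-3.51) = 30.88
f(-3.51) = -31.39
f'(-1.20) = 1.71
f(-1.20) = 0.09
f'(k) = 3*k^2 + 3*k/2 - 13/16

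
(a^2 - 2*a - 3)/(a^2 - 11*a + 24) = (a + 1)/(a - 8)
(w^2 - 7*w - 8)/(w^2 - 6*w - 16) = (w + 1)/(w + 2)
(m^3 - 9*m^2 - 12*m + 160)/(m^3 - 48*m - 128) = (m - 5)/(m + 4)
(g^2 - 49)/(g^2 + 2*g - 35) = (g - 7)/(g - 5)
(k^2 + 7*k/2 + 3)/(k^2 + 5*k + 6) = (k + 3/2)/(k + 3)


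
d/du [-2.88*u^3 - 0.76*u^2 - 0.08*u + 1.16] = -8.64*u^2 - 1.52*u - 0.08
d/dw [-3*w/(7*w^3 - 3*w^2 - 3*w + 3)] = 3*(14*w^3 - 3*w^2 - 3)/(49*w^6 - 42*w^5 - 33*w^4 + 60*w^3 - 9*w^2 - 18*w + 9)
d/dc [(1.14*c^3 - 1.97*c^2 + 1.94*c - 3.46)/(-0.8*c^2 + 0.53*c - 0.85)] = (-0.912*c^4 + 1.2084*c^3 - 2.3991*c^2 - 2.187*c + 0.1848)/(0.64*c^4 - 0.848*c^3 + 1.6409*c^2 - 0.901*c + 0.7225)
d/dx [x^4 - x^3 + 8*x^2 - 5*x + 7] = 4*x^3 - 3*x^2 + 16*x - 5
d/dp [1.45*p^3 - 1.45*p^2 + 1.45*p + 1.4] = 4.35*p^2 - 2.9*p + 1.45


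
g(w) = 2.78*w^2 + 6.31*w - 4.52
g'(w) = 5.56*w + 6.31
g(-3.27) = 4.57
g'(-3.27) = -11.87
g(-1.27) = -8.05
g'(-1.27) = -0.75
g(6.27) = 144.33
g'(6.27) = 41.17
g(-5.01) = 33.65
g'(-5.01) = -21.55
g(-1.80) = -6.87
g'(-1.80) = -3.70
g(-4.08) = 16.01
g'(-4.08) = -16.37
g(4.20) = 71.02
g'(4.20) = 29.66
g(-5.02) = 33.86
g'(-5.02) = -21.60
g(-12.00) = 320.08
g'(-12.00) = -60.41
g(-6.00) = 57.70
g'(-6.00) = -27.05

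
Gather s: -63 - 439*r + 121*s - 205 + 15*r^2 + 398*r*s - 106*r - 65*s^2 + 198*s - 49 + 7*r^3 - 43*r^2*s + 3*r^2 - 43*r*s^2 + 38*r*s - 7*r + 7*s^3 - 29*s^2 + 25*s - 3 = 7*r^3 + 18*r^2 - 552*r + 7*s^3 + s^2*(-43*r - 94) + s*(-43*r^2 + 436*r + 344) - 320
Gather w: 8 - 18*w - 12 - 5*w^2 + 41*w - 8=-5*w^2 + 23*w - 12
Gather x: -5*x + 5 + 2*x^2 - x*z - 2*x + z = 2*x^2 + x*(-z - 7) + z + 5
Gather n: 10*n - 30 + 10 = 10*n - 20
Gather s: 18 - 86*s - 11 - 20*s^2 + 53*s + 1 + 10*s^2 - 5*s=-10*s^2 - 38*s + 8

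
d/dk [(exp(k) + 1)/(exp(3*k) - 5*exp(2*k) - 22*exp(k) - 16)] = 2*(3 - exp(k))*exp(k)/(exp(4*k) - 12*exp(3*k) + 4*exp(2*k) + 192*exp(k) + 256)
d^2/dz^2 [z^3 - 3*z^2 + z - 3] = 6*z - 6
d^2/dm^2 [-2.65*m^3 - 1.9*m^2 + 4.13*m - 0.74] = -15.9*m - 3.8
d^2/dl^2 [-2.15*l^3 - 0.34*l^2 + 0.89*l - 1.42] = -12.9*l - 0.68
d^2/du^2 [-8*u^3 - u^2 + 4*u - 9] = -48*u - 2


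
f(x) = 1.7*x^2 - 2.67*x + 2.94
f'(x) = 3.4*x - 2.67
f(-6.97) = 104.14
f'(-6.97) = -26.37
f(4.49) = 25.22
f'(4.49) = 12.60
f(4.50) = 25.35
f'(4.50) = 12.63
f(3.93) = 18.70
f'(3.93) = 10.69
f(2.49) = 6.83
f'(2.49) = 5.80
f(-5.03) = 59.38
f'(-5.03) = -19.77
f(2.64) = 7.74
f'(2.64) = 6.31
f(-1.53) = 11.00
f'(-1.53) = -7.87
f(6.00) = 48.12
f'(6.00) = 17.73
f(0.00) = 2.94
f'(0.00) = -2.67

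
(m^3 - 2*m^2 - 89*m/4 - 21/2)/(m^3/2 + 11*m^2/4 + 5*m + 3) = (4*m^3 - 8*m^2 - 89*m - 42)/(2*m^3 + 11*m^2 + 20*m + 12)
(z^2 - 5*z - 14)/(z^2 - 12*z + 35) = (z + 2)/(z - 5)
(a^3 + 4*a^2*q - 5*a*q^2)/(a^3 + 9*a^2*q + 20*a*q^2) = (a - q)/(a + 4*q)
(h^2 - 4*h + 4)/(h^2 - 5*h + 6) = (h - 2)/(h - 3)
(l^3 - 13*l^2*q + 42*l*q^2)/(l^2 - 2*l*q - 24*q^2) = l*(l - 7*q)/(l + 4*q)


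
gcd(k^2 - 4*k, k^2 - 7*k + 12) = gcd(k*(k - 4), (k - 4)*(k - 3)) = k - 4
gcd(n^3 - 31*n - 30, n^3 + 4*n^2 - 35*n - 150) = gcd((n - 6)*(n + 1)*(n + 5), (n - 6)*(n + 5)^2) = n^2 - n - 30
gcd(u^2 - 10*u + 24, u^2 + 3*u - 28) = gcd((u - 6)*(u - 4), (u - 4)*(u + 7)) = u - 4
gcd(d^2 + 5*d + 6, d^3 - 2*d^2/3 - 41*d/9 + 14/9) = d + 2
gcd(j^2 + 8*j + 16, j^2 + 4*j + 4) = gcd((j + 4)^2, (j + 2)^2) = 1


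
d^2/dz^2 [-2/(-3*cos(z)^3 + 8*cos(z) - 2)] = (81*(1 - cos(2*z))^3 - 174*(1 - cos(2*z))^2 - 92*cos(z) - 556*cos(2*z) + 108*cos(3*z) + 516)/(4*(3*cos(z)^3 - 8*cos(z) + 2)^3)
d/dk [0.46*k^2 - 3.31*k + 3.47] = 0.92*k - 3.31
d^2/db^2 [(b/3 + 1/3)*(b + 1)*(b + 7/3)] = 2*b + 26/9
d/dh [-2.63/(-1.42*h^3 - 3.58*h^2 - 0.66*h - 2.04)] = (-11.2038*h^2 - 18.8308*h - 1.7358)/(1.42*h^3 + 3.58*h^2 + 0.66*h + 2.04)^2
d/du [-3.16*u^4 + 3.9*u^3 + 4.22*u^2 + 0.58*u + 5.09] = -12.64*u^3 + 11.7*u^2 + 8.44*u + 0.58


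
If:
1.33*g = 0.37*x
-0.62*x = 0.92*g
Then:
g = 0.00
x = 0.00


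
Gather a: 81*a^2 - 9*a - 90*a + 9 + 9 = 81*a^2 - 99*a + 18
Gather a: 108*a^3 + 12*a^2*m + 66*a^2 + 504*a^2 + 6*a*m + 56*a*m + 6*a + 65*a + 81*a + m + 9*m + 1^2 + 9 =108*a^3 + a^2*(12*m + 570) + a*(62*m + 152) + 10*m + 10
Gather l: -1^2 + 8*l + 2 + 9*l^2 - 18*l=9*l^2 - 10*l + 1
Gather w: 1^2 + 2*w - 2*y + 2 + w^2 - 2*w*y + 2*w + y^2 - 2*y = w^2 + w*(4 - 2*y) + y^2 - 4*y + 3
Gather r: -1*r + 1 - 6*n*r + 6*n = 6*n + r*(-6*n - 1) + 1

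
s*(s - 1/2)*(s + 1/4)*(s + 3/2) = s^4 + 5*s^3/4 - s^2/2 - 3*s/16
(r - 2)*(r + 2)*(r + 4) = r^3 + 4*r^2 - 4*r - 16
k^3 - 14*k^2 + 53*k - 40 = (k - 8)*(k - 5)*(k - 1)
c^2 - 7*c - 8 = (c - 8)*(c + 1)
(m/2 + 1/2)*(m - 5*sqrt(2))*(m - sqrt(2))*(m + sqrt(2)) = m^4/2 - 5*sqrt(2)*m^3/2 + m^3/2 - 5*sqrt(2)*m^2/2 - m^2 - m + 5*sqrt(2)*m + 5*sqrt(2)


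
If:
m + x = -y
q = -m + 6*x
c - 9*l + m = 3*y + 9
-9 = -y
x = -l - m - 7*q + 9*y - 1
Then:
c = 279 - 440*x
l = 26 - 49*x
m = -x - 9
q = 7*x + 9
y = 9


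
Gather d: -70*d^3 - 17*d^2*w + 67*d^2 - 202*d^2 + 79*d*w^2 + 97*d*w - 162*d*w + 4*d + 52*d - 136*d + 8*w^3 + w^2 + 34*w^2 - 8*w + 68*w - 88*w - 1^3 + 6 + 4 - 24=-70*d^3 + d^2*(-17*w - 135) + d*(79*w^2 - 65*w - 80) + 8*w^3 + 35*w^2 - 28*w - 15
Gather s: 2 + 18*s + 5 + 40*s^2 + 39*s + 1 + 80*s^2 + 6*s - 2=120*s^2 + 63*s + 6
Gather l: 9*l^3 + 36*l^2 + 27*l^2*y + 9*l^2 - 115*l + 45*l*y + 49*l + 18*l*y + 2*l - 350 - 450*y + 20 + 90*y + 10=9*l^3 + l^2*(27*y + 45) + l*(63*y - 64) - 360*y - 320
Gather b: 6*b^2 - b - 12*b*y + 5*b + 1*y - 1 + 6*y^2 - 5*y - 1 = 6*b^2 + b*(4 - 12*y) + 6*y^2 - 4*y - 2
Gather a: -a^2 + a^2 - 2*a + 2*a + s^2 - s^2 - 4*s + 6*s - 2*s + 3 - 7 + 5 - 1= 0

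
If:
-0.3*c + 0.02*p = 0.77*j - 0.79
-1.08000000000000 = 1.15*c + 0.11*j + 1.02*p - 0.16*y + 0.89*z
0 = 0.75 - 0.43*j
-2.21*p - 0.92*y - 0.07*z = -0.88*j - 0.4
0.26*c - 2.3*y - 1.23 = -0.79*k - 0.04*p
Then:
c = -0.0406106272629416*z - 1.79008868569036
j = 1.74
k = 4.08295047324356*z + 2.63489173212043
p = 0.799832505342306 - 0.609159408944124*z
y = 1.38721988452882*z + 0.181797700134496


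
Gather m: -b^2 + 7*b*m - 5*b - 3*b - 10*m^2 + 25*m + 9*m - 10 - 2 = -b^2 - 8*b - 10*m^2 + m*(7*b + 34) - 12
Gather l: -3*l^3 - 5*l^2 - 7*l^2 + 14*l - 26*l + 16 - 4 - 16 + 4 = -3*l^3 - 12*l^2 - 12*l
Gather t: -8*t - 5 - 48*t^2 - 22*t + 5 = -48*t^2 - 30*t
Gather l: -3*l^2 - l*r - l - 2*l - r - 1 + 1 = -3*l^2 + l*(-r - 3) - r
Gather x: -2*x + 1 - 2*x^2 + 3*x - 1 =-2*x^2 + x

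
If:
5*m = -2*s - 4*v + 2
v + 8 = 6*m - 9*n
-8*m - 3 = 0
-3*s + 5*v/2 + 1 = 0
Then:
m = -3/8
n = -1471/1224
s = 219/272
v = 77/136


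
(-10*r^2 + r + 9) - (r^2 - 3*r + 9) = -11*r^2 + 4*r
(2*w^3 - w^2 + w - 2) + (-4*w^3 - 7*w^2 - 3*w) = -2*w^3 - 8*w^2 - 2*w - 2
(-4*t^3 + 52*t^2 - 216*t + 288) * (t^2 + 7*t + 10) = -4*t^5 + 24*t^4 + 108*t^3 - 704*t^2 - 144*t + 2880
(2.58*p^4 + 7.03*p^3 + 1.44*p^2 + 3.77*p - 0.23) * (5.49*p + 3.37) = 14.1642*p^5 + 47.2893*p^4 + 31.5967*p^3 + 25.5501*p^2 + 11.4422*p - 0.7751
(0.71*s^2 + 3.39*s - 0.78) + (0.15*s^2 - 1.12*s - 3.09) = 0.86*s^2 + 2.27*s - 3.87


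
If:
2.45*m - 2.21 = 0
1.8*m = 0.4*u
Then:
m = 0.90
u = 4.06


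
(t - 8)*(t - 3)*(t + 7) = t^3 - 4*t^2 - 53*t + 168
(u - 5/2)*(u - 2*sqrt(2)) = u^2 - 2*sqrt(2)*u - 5*u/2 + 5*sqrt(2)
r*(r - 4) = r^2 - 4*r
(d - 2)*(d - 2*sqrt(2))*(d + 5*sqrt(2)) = d^3 - 2*d^2 + 3*sqrt(2)*d^2 - 20*d - 6*sqrt(2)*d + 40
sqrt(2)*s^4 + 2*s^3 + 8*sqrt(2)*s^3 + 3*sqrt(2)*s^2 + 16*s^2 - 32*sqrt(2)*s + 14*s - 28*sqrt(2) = (s + 7)*(s - sqrt(2))*(s + 2*sqrt(2))*(sqrt(2)*s + sqrt(2))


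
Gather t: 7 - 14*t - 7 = -14*t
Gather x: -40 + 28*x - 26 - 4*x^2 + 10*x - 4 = -4*x^2 + 38*x - 70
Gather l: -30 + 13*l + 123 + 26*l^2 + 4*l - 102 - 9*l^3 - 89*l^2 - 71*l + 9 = -9*l^3 - 63*l^2 - 54*l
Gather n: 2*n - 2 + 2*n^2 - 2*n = 2*n^2 - 2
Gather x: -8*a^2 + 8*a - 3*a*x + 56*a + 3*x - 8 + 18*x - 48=-8*a^2 + 64*a + x*(21 - 3*a) - 56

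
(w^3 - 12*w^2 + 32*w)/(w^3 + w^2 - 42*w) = (w^2 - 12*w + 32)/(w^2 + w - 42)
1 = 1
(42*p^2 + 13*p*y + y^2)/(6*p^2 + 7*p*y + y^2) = (7*p + y)/(p + y)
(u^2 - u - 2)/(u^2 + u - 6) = (u + 1)/(u + 3)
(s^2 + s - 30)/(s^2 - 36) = (s - 5)/(s - 6)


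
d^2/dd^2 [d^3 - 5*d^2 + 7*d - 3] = 6*d - 10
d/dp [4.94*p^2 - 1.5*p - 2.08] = 9.88*p - 1.5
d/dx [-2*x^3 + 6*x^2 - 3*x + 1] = -6*x^2 + 12*x - 3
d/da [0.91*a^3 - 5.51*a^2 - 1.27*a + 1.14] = 2.73*a^2 - 11.02*a - 1.27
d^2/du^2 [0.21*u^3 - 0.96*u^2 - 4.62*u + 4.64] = 1.26*u - 1.92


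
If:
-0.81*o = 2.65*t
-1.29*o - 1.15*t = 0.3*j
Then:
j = 10.2345679012346*t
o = -3.2716049382716*t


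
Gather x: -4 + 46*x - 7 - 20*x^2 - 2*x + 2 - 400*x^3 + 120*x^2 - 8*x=-400*x^3 + 100*x^2 + 36*x - 9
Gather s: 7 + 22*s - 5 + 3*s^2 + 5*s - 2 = 3*s^2 + 27*s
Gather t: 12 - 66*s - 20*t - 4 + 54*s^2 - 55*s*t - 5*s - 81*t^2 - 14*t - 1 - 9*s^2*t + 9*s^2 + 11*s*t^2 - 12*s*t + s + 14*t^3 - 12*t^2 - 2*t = 63*s^2 - 70*s + 14*t^3 + t^2*(11*s - 93) + t*(-9*s^2 - 67*s - 36) + 7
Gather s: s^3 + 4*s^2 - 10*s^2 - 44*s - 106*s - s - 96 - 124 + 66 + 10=s^3 - 6*s^2 - 151*s - 144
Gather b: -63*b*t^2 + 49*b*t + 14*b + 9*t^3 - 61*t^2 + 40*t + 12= b*(-63*t^2 + 49*t + 14) + 9*t^3 - 61*t^2 + 40*t + 12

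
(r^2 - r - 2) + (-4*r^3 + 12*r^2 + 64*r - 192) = -4*r^3 + 13*r^2 + 63*r - 194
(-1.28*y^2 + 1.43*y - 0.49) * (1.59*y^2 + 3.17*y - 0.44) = -2.0352*y^4 - 1.7839*y^3 + 4.3172*y^2 - 2.1825*y + 0.2156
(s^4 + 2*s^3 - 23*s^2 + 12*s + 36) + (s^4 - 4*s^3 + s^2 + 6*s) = 2*s^4 - 2*s^3 - 22*s^2 + 18*s + 36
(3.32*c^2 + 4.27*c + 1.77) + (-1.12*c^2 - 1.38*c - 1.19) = 2.2*c^2 + 2.89*c + 0.58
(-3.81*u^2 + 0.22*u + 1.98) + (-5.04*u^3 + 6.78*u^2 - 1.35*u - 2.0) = -5.04*u^3 + 2.97*u^2 - 1.13*u - 0.02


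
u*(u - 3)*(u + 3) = u^3 - 9*u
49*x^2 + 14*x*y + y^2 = (7*x + y)^2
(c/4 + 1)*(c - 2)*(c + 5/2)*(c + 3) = c^4/4 + 15*c^3/8 + 21*c^2/8 - 29*c/4 - 15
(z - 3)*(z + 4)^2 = z^3 + 5*z^2 - 8*z - 48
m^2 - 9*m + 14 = (m - 7)*(m - 2)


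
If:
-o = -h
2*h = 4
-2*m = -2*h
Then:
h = 2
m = 2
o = 2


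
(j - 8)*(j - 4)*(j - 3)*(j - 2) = j^4 - 17*j^3 + 98*j^2 - 232*j + 192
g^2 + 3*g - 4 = (g - 1)*(g + 4)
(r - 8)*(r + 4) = r^2 - 4*r - 32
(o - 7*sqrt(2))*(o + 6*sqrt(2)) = o^2 - sqrt(2)*o - 84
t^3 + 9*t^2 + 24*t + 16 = (t + 1)*(t + 4)^2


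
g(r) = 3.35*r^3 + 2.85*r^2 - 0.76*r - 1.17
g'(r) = 10.05*r^2 + 5.7*r - 0.76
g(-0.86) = -0.54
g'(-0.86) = 1.77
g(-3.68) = -126.73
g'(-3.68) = 114.37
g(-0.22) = -0.90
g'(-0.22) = -1.53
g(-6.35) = -739.19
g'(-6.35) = 368.29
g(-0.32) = -0.74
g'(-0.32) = -1.55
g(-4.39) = -226.33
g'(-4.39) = 167.90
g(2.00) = 35.51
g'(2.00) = 50.84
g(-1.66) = -7.38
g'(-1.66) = 17.47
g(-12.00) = -5370.45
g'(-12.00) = 1378.04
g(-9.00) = -2205.63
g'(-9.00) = 761.99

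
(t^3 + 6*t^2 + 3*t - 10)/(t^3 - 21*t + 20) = (t + 2)/(t - 4)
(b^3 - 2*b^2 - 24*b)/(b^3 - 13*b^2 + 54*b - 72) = b*(b + 4)/(b^2 - 7*b + 12)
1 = 1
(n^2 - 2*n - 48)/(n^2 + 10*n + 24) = (n - 8)/(n + 4)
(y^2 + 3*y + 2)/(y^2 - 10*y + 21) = (y^2 + 3*y + 2)/(y^2 - 10*y + 21)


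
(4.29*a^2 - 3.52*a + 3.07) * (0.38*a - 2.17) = 1.6302*a^3 - 10.6469*a^2 + 8.805*a - 6.6619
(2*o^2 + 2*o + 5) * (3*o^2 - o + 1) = 6*o^4 + 4*o^3 + 15*o^2 - 3*o + 5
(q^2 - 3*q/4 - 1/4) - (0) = q^2 - 3*q/4 - 1/4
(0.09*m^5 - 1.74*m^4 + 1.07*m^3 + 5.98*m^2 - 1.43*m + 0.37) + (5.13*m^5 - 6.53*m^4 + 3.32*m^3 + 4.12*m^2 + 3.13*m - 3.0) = 5.22*m^5 - 8.27*m^4 + 4.39*m^3 + 10.1*m^2 + 1.7*m - 2.63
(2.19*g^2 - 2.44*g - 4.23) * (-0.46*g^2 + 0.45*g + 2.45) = -1.0074*g^4 + 2.1079*g^3 + 6.2133*g^2 - 7.8815*g - 10.3635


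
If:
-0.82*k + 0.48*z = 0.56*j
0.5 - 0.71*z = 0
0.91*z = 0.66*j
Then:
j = 0.97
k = -0.25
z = 0.70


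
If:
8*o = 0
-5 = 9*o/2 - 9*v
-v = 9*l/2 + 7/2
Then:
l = -73/81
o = 0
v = 5/9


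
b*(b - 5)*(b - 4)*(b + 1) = b^4 - 8*b^3 + 11*b^2 + 20*b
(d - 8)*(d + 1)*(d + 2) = d^3 - 5*d^2 - 22*d - 16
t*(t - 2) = t^2 - 2*t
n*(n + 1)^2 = n^3 + 2*n^2 + n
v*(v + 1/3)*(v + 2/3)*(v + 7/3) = v^4 + 10*v^3/3 + 23*v^2/9 + 14*v/27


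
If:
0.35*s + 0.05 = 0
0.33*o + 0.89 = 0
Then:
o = -2.70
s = -0.14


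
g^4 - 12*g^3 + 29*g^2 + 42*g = g*(g - 7)*(g - 6)*(g + 1)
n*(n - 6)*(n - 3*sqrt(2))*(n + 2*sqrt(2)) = n^4 - 6*n^3 - sqrt(2)*n^3 - 12*n^2 + 6*sqrt(2)*n^2 + 72*n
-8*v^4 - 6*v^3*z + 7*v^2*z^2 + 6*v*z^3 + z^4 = (-v + z)*(v + z)*(2*v + z)*(4*v + z)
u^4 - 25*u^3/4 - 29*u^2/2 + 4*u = u*(u - 8)*(u - 1/4)*(u + 2)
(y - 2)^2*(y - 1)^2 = y^4 - 6*y^3 + 13*y^2 - 12*y + 4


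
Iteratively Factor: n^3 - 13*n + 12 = (n - 3)*(n^2 + 3*n - 4) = (n - 3)*(n - 1)*(n + 4)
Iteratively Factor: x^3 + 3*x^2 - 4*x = (x + 4)*(x^2 - x) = x*(x + 4)*(x - 1)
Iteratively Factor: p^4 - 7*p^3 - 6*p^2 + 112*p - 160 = (p - 5)*(p^3 - 2*p^2 - 16*p + 32) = (p - 5)*(p - 4)*(p^2 + 2*p - 8) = (p - 5)*(p - 4)*(p - 2)*(p + 4)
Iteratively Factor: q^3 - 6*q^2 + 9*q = (q - 3)*(q^2 - 3*q) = q*(q - 3)*(q - 3)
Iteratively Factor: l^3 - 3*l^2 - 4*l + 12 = (l - 2)*(l^2 - l - 6) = (l - 2)*(l + 2)*(l - 3)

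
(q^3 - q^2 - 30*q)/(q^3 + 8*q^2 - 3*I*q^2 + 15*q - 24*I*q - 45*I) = q*(q - 6)/(q^2 + 3*q*(1 - I) - 9*I)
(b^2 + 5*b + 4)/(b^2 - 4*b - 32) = (b + 1)/(b - 8)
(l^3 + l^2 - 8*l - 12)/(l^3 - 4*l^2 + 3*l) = (l^2 + 4*l + 4)/(l*(l - 1))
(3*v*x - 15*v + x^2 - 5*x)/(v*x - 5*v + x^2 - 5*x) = (3*v + x)/(v + x)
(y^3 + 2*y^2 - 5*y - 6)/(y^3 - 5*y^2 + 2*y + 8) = (y + 3)/(y - 4)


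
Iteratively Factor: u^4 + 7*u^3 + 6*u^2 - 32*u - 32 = (u + 4)*(u^3 + 3*u^2 - 6*u - 8) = (u + 1)*(u + 4)*(u^2 + 2*u - 8) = (u - 2)*(u + 1)*(u + 4)*(u + 4)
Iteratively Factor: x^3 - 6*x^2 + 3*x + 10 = (x - 5)*(x^2 - x - 2) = (x - 5)*(x + 1)*(x - 2)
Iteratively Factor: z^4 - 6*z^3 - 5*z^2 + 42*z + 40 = (z + 2)*(z^3 - 8*z^2 + 11*z + 20) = (z + 1)*(z + 2)*(z^2 - 9*z + 20) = (z - 4)*(z + 1)*(z + 2)*(z - 5)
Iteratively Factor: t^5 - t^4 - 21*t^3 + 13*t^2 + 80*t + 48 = (t - 3)*(t^4 + 2*t^3 - 15*t^2 - 32*t - 16) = (t - 3)*(t + 4)*(t^3 - 2*t^2 - 7*t - 4) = (t - 3)*(t + 1)*(t + 4)*(t^2 - 3*t - 4) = (t - 4)*(t - 3)*(t + 1)*(t + 4)*(t + 1)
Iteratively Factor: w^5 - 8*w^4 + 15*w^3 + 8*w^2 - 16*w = (w + 1)*(w^4 - 9*w^3 + 24*w^2 - 16*w) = (w - 4)*(w + 1)*(w^3 - 5*w^2 + 4*w) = (w - 4)*(w - 1)*(w + 1)*(w^2 - 4*w) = w*(w - 4)*(w - 1)*(w + 1)*(w - 4)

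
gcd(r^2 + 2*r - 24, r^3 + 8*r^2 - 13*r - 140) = r - 4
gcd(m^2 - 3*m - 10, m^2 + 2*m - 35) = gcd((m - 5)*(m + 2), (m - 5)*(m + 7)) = m - 5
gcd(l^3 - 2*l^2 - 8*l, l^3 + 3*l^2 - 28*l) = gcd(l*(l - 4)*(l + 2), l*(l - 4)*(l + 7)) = l^2 - 4*l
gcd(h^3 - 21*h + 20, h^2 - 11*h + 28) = h - 4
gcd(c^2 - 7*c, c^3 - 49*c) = c^2 - 7*c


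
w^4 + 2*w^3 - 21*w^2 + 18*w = w*(w - 3)*(w - 1)*(w + 6)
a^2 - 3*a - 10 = (a - 5)*(a + 2)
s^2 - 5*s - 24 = (s - 8)*(s + 3)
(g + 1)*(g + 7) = g^2 + 8*g + 7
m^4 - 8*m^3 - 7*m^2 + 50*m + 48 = (m - 8)*(m - 3)*(m + 1)*(m + 2)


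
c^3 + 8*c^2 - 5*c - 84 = (c - 3)*(c + 4)*(c + 7)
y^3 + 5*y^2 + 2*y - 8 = (y - 1)*(y + 2)*(y + 4)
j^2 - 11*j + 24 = (j - 8)*(j - 3)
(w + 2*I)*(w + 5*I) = w^2 + 7*I*w - 10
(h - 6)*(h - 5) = h^2 - 11*h + 30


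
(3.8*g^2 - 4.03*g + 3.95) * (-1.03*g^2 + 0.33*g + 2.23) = -3.914*g^4 + 5.4049*g^3 + 3.0756*g^2 - 7.6834*g + 8.8085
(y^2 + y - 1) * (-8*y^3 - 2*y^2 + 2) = -8*y^5 - 10*y^4 + 6*y^3 + 4*y^2 + 2*y - 2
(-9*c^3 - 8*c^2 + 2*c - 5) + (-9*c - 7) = -9*c^3 - 8*c^2 - 7*c - 12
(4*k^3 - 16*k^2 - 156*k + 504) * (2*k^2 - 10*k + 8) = 8*k^5 - 72*k^4 - 120*k^3 + 2440*k^2 - 6288*k + 4032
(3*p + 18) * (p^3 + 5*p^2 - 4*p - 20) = 3*p^4 + 33*p^3 + 78*p^2 - 132*p - 360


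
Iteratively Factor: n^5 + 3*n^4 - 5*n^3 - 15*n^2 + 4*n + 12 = (n + 1)*(n^4 + 2*n^3 - 7*n^2 - 8*n + 12) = (n - 1)*(n + 1)*(n^3 + 3*n^2 - 4*n - 12) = (n - 1)*(n + 1)*(n + 2)*(n^2 + n - 6) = (n - 1)*(n + 1)*(n + 2)*(n + 3)*(n - 2)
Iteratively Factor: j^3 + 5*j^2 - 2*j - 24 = (j + 3)*(j^2 + 2*j - 8) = (j - 2)*(j + 3)*(j + 4)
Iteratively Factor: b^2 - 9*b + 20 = (b - 5)*(b - 4)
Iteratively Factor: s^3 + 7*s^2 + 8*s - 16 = (s - 1)*(s^2 + 8*s + 16) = (s - 1)*(s + 4)*(s + 4)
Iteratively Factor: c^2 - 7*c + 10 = (c - 5)*(c - 2)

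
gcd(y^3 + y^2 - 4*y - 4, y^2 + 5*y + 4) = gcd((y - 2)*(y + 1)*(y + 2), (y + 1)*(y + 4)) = y + 1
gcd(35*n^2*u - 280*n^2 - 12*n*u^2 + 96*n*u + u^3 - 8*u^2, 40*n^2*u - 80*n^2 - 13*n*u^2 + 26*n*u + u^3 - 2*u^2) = -5*n + u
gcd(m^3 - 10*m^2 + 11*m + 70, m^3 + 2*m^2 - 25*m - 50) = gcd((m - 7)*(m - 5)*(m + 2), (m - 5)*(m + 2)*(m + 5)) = m^2 - 3*m - 10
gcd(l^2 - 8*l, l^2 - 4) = 1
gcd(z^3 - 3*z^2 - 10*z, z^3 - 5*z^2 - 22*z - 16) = z + 2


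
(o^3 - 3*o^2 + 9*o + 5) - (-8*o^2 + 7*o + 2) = o^3 + 5*o^2 + 2*o + 3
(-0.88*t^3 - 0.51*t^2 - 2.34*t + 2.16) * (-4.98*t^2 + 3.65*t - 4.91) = 4.3824*t^5 - 0.6722*t^4 + 14.1125*t^3 - 16.7937*t^2 + 19.3734*t - 10.6056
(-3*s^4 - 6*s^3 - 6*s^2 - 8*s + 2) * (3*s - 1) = -9*s^5 - 15*s^4 - 12*s^3 - 18*s^2 + 14*s - 2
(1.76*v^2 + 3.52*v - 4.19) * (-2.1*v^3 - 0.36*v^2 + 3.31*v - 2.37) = -3.696*v^5 - 8.0256*v^4 + 13.3574*v^3 + 8.9884*v^2 - 22.2113*v + 9.9303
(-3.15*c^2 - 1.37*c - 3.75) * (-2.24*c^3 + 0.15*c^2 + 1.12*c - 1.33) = 7.056*c^5 + 2.5963*c^4 + 4.6665*c^3 + 2.0926*c^2 - 2.3779*c + 4.9875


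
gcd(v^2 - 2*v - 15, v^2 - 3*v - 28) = 1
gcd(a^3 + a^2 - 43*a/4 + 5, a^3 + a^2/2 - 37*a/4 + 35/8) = a^2 - 3*a + 5/4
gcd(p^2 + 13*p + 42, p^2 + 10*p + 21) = p + 7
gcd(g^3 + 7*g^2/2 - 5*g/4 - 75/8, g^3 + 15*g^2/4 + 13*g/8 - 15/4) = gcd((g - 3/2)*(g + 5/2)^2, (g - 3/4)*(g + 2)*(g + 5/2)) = g + 5/2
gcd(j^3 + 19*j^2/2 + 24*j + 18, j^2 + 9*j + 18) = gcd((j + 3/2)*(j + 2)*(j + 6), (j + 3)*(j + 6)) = j + 6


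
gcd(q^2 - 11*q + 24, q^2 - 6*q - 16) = q - 8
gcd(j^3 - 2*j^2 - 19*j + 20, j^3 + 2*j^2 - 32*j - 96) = j + 4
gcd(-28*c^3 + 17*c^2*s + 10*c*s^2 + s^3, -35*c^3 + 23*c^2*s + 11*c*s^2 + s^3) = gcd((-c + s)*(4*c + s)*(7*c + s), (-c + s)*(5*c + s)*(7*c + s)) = -7*c^2 + 6*c*s + s^2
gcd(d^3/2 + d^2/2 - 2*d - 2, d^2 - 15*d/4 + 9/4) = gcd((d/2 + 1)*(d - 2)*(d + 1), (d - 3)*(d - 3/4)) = 1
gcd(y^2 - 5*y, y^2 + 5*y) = y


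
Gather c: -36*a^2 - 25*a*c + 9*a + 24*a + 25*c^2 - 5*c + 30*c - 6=-36*a^2 + 33*a + 25*c^2 + c*(25 - 25*a) - 6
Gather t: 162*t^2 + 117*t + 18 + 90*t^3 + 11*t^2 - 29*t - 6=90*t^3 + 173*t^2 + 88*t + 12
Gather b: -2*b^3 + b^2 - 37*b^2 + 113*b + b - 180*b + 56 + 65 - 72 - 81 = -2*b^3 - 36*b^2 - 66*b - 32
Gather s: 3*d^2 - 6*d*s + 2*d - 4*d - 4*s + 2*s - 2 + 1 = 3*d^2 - 2*d + s*(-6*d - 2) - 1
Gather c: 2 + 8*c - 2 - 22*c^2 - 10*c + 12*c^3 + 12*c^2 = 12*c^3 - 10*c^2 - 2*c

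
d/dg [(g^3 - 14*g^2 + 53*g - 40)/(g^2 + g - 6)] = (g^4 + 2*g^3 - 85*g^2 + 248*g - 278)/(g^4 + 2*g^3 - 11*g^2 - 12*g + 36)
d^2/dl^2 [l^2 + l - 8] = 2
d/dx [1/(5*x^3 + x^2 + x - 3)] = (-15*x^2 - 2*x - 1)/(5*x^3 + x^2 + x - 3)^2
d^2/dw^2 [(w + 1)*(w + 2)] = 2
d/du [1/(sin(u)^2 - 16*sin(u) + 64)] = -2*cos(u)/(sin(u) - 8)^3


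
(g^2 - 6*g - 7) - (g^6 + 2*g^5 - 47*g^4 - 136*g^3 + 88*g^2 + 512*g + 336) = -g^6 - 2*g^5 + 47*g^4 + 136*g^3 - 87*g^2 - 518*g - 343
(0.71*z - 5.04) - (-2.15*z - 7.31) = 2.86*z + 2.27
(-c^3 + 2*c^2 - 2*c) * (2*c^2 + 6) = -2*c^5 + 4*c^4 - 10*c^3 + 12*c^2 - 12*c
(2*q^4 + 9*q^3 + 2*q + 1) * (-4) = -8*q^4 - 36*q^3 - 8*q - 4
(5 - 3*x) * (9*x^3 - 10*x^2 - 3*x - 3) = -27*x^4 + 75*x^3 - 41*x^2 - 6*x - 15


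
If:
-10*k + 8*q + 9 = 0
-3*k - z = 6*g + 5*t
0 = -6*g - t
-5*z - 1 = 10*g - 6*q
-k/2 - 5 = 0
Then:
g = -931/520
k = -10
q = -109/8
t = 2793/260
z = -843/65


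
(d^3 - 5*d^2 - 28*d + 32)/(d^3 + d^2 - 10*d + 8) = (d - 8)/(d - 2)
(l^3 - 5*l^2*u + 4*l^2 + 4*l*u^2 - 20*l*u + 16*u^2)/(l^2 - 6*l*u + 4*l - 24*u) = (-l^2 + 5*l*u - 4*u^2)/(-l + 6*u)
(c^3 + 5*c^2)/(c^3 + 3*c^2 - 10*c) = c/(c - 2)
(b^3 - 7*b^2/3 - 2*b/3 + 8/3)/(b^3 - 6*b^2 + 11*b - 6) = (3*b^2 - b - 4)/(3*(b^2 - 4*b + 3))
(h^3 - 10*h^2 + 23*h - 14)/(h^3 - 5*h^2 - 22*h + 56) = (h - 1)/(h + 4)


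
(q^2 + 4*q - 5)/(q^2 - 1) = (q + 5)/(q + 1)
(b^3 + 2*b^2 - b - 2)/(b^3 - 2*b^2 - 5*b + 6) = (b + 1)/(b - 3)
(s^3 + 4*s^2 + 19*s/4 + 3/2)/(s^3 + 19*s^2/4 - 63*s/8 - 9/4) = 2*(4*s^3 + 16*s^2 + 19*s + 6)/(8*s^3 + 38*s^2 - 63*s - 18)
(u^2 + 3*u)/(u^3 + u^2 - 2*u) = (u + 3)/(u^2 + u - 2)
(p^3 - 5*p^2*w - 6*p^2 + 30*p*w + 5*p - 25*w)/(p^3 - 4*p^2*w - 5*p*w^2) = (p^2 - 6*p + 5)/(p*(p + w))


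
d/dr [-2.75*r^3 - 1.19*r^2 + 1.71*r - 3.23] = -8.25*r^2 - 2.38*r + 1.71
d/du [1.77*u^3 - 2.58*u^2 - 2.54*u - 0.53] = 5.31*u^2 - 5.16*u - 2.54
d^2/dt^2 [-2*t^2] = -4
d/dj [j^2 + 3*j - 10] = 2*j + 3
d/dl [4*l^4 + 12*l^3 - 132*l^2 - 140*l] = 16*l^3 + 36*l^2 - 264*l - 140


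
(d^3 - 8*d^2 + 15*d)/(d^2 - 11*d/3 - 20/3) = 3*d*(d - 3)/(3*d + 4)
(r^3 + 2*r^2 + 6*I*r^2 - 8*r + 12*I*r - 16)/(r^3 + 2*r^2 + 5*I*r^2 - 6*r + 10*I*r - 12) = (r + 4*I)/(r + 3*I)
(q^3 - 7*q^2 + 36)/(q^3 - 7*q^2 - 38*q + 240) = (q^3 - 7*q^2 + 36)/(q^3 - 7*q^2 - 38*q + 240)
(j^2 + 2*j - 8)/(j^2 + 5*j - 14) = (j + 4)/(j + 7)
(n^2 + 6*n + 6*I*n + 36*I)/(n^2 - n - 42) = (n + 6*I)/(n - 7)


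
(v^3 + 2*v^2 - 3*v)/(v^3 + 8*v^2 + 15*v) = (v - 1)/(v + 5)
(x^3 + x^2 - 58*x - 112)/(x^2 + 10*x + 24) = (x^3 + x^2 - 58*x - 112)/(x^2 + 10*x + 24)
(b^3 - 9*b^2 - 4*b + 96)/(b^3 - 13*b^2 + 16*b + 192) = (b - 4)/(b - 8)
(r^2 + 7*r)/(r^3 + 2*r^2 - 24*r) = (r + 7)/(r^2 + 2*r - 24)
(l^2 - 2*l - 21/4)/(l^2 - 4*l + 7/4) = (2*l + 3)/(2*l - 1)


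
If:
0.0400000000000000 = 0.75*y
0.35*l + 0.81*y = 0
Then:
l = -0.12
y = 0.05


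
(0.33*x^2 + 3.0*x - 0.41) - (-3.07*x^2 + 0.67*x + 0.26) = 3.4*x^2 + 2.33*x - 0.67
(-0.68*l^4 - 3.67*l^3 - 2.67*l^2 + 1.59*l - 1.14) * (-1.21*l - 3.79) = 0.8228*l^5 + 7.0179*l^4 + 17.14*l^3 + 8.1954*l^2 - 4.6467*l + 4.3206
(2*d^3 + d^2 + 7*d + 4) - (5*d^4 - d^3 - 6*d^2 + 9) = -5*d^4 + 3*d^3 + 7*d^2 + 7*d - 5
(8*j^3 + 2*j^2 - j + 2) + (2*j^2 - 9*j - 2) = 8*j^3 + 4*j^2 - 10*j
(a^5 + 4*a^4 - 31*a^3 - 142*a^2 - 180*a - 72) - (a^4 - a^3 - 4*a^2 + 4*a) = a^5 + 3*a^4 - 30*a^3 - 138*a^2 - 184*a - 72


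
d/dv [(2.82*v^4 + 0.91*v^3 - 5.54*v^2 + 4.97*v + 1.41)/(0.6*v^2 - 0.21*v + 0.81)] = (3.384*v^5 - 1.2306*v^4 + 8.7546*v^3 + 0.3927*v^2 - 10.6668*v + 4.3218)/(0.36*v^4 - 0.252*v^3 + 1.0161*v^2 - 0.3402*v + 0.6561)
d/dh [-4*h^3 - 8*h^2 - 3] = 4*h*(-3*h - 4)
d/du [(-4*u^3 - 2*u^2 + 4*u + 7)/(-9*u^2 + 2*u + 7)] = 2*(18*u^4 - 8*u^3 - 26*u^2 + 49*u + 7)/(81*u^4 - 36*u^3 - 122*u^2 + 28*u + 49)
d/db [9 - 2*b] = -2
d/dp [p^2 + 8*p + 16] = 2*p + 8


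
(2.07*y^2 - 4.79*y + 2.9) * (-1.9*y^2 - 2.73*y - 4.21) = -3.933*y^4 + 3.4499*y^3 - 1.148*y^2 + 12.2489*y - 12.209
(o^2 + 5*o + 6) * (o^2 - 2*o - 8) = o^4 + 3*o^3 - 12*o^2 - 52*o - 48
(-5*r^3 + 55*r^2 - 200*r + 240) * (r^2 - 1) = -5*r^5 + 55*r^4 - 195*r^3 + 185*r^2 + 200*r - 240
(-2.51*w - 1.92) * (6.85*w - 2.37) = -17.1935*w^2 - 7.2033*w + 4.5504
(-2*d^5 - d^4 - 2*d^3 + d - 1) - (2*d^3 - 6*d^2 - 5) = -2*d^5 - d^4 - 4*d^3 + 6*d^2 + d + 4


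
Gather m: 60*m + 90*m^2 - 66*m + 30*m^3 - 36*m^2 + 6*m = 30*m^3 + 54*m^2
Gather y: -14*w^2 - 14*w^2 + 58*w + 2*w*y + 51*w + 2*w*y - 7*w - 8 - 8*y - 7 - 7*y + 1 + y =-28*w^2 + 102*w + y*(4*w - 14) - 14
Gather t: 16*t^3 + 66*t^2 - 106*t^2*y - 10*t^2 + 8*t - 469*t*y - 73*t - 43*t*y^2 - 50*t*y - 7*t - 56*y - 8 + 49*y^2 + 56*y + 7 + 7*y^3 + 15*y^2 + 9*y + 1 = 16*t^3 + t^2*(56 - 106*y) + t*(-43*y^2 - 519*y - 72) + 7*y^3 + 64*y^2 + 9*y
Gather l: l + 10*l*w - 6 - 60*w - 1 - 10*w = l*(10*w + 1) - 70*w - 7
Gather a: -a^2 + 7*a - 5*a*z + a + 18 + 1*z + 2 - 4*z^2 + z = -a^2 + a*(8 - 5*z) - 4*z^2 + 2*z + 20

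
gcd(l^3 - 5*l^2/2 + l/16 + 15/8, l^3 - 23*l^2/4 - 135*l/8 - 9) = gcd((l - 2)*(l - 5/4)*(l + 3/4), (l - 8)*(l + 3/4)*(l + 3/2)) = l + 3/4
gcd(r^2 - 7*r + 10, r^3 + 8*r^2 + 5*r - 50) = r - 2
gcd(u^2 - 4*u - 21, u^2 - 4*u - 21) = u^2 - 4*u - 21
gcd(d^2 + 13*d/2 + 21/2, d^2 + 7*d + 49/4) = d + 7/2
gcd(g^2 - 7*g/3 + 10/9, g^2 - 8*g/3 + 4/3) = g - 2/3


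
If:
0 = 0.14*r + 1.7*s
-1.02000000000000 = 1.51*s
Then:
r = 8.20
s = -0.68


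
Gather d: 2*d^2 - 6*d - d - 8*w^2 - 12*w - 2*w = 2*d^2 - 7*d - 8*w^2 - 14*w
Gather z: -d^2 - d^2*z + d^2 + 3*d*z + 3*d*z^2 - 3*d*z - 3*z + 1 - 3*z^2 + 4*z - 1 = z^2*(3*d - 3) + z*(1 - d^2)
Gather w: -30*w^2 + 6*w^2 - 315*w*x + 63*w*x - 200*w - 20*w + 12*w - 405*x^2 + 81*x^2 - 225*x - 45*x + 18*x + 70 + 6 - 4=-24*w^2 + w*(-252*x - 208) - 324*x^2 - 252*x + 72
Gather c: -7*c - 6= -7*c - 6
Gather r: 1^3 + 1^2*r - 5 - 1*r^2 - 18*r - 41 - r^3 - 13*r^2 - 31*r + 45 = -r^3 - 14*r^2 - 48*r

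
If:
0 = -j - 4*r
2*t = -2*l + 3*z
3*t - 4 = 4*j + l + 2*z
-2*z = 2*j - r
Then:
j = -8*z/9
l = 109*z/72 - 1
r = 2*z/9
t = 1 - z/72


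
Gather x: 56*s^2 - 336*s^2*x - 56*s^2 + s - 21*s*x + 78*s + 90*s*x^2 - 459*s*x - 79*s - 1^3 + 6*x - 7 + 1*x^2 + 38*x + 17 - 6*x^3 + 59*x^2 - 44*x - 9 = -6*x^3 + x^2*(90*s + 60) + x*(-336*s^2 - 480*s)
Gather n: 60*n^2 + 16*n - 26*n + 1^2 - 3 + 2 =60*n^2 - 10*n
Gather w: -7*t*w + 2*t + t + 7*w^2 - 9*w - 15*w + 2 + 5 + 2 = 3*t + 7*w^2 + w*(-7*t - 24) + 9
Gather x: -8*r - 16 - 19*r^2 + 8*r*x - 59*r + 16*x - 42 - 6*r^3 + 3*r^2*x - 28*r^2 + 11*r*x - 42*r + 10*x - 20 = -6*r^3 - 47*r^2 - 109*r + x*(3*r^2 + 19*r + 26) - 78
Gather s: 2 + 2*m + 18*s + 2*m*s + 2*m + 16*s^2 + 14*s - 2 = 4*m + 16*s^2 + s*(2*m + 32)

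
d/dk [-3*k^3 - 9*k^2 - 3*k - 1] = -9*k^2 - 18*k - 3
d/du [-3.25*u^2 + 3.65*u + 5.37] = 3.65 - 6.5*u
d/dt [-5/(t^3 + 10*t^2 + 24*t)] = 5*(3*t^2 + 20*t + 24)/(t^2*(t^2 + 10*t + 24)^2)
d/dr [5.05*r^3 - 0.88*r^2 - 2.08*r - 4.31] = 15.15*r^2 - 1.76*r - 2.08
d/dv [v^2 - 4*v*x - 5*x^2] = 2*v - 4*x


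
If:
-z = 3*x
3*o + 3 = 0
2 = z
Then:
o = -1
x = -2/3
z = 2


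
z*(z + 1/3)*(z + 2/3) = z^3 + z^2 + 2*z/9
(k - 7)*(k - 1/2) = k^2 - 15*k/2 + 7/2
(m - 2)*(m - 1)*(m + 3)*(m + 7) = m^4 + 7*m^3 - 7*m^2 - 43*m + 42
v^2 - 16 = (v - 4)*(v + 4)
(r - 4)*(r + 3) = r^2 - r - 12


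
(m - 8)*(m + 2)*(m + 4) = m^3 - 2*m^2 - 40*m - 64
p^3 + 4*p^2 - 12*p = p*(p - 2)*(p + 6)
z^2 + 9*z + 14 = (z + 2)*(z + 7)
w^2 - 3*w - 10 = (w - 5)*(w + 2)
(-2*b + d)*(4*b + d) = -8*b^2 + 2*b*d + d^2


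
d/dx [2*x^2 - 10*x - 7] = 4*x - 10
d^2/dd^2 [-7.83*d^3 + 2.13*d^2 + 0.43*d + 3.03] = 4.26 - 46.98*d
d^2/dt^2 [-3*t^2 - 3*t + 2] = -6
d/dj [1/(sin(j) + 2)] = -cos(j)/(sin(j) + 2)^2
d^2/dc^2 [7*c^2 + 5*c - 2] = 14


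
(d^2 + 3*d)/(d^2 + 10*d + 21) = d/(d + 7)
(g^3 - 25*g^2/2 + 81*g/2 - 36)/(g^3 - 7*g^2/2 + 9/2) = (g - 8)/(g + 1)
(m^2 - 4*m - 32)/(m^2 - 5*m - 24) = (m + 4)/(m + 3)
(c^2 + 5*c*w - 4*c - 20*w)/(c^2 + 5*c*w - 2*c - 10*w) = (c - 4)/(c - 2)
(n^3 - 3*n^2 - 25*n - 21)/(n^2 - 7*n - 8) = (n^2 - 4*n - 21)/(n - 8)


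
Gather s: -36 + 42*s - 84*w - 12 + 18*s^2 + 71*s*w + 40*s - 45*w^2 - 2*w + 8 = 18*s^2 + s*(71*w + 82) - 45*w^2 - 86*w - 40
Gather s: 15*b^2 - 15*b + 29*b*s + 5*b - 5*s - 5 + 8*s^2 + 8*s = 15*b^2 - 10*b + 8*s^2 + s*(29*b + 3) - 5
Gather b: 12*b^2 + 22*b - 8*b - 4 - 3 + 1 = 12*b^2 + 14*b - 6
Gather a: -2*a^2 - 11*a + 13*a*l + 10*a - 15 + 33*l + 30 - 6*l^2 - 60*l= -2*a^2 + a*(13*l - 1) - 6*l^2 - 27*l + 15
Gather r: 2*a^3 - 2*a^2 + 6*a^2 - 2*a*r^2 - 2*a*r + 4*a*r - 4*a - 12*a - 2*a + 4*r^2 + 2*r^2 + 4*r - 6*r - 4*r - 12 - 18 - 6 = 2*a^3 + 4*a^2 - 18*a + r^2*(6 - 2*a) + r*(2*a - 6) - 36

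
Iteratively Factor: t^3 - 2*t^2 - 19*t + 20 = (t - 5)*(t^2 + 3*t - 4) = (t - 5)*(t - 1)*(t + 4)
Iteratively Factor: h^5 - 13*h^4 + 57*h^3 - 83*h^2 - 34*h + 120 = (h - 5)*(h^4 - 8*h^3 + 17*h^2 + 2*h - 24) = (h - 5)*(h + 1)*(h^3 - 9*h^2 + 26*h - 24) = (h - 5)*(h - 3)*(h + 1)*(h^2 - 6*h + 8) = (h - 5)*(h - 4)*(h - 3)*(h + 1)*(h - 2)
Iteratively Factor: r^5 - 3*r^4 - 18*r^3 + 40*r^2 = (r)*(r^4 - 3*r^3 - 18*r^2 + 40*r) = r*(r - 5)*(r^3 + 2*r^2 - 8*r) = r^2*(r - 5)*(r^2 + 2*r - 8) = r^2*(r - 5)*(r - 2)*(r + 4)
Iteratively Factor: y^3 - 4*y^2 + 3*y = (y)*(y^2 - 4*y + 3) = y*(y - 3)*(y - 1)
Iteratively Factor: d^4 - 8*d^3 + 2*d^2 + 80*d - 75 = (d - 1)*(d^3 - 7*d^2 - 5*d + 75) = (d - 1)*(d + 3)*(d^2 - 10*d + 25) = (d - 5)*(d - 1)*(d + 3)*(d - 5)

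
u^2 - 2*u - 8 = (u - 4)*(u + 2)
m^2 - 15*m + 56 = (m - 8)*(m - 7)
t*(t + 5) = t^2 + 5*t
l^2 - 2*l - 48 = (l - 8)*(l + 6)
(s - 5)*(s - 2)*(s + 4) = s^3 - 3*s^2 - 18*s + 40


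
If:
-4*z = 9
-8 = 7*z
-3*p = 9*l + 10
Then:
No Solution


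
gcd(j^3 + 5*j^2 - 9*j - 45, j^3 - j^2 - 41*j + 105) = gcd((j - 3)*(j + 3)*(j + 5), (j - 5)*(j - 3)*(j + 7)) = j - 3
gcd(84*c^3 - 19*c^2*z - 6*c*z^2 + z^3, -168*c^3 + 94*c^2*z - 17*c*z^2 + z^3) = -7*c + z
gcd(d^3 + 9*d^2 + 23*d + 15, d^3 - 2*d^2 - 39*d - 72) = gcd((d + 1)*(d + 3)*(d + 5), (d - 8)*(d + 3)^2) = d + 3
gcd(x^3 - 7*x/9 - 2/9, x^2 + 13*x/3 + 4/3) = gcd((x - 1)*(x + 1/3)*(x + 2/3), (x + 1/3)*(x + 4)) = x + 1/3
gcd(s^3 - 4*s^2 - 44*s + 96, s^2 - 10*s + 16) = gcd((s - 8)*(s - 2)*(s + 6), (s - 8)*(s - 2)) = s^2 - 10*s + 16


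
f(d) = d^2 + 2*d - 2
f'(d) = 2*d + 2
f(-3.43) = 2.90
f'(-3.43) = -4.86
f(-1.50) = -2.75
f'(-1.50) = -1.00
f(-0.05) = -2.10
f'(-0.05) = 1.90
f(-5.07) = 13.56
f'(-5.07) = -8.14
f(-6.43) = 26.48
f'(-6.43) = -10.86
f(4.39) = 26.05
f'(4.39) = 10.78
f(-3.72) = 4.40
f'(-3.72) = -5.44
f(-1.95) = -2.10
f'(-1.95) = -1.90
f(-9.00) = 61.00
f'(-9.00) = -16.00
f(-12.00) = 118.00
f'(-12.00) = -22.00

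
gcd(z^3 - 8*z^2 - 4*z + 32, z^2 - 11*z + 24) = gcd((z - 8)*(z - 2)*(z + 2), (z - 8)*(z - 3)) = z - 8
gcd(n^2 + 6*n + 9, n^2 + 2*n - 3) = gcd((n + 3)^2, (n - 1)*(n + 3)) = n + 3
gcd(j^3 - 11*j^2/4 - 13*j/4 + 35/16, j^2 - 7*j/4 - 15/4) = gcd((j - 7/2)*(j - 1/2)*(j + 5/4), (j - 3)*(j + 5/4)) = j + 5/4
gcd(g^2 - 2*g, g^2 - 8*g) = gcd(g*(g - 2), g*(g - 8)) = g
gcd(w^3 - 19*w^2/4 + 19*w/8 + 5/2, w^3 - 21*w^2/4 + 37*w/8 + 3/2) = w - 4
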